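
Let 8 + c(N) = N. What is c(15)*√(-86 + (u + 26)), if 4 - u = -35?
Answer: 7*I*√21 ≈ 32.078*I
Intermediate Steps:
u = 39 (u = 4 - 1*(-35) = 4 + 35 = 39)
c(N) = -8 + N
c(15)*√(-86 + (u + 26)) = (-8 + 15)*√(-86 + (39 + 26)) = 7*√(-86 + 65) = 7*√(-21) = 7*(I*√21) = 7*I*√21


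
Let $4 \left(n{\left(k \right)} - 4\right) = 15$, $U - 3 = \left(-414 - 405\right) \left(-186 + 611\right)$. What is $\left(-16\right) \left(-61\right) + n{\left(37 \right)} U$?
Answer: $-2696582$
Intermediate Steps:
$U = -348072$ ($U = 3 + \left(-414 - 405\right) \left(-186 + 611\right) = 3 - 348075 = -348072$)
$n{\left(k \right)} = \frac{31}{4}$ ($n{\left(k \right)} = 4 + \frac{1}{4} \cdot 15 = 4 + \frac{15}{4} = \frac{31}{4}$)
$\left(-16\right) \left(-61\right) + n{\left(37 \right)} U = \left(-16\right) \left(-61\right) + \frac{31}{4} \left(-348072\right) = 976 - 2697558 = -2696582$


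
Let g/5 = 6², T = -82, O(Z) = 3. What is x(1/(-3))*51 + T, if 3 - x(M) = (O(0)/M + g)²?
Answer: -1491220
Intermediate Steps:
g = 180 (g = 5*6² = 5*36 = 180)
x(M) = 3 - (180 + 3/M)² (x(M) = 3 - (3/M + 180)² = 3 - (180 + 3/M)²)
x(1/(-3))*51 + T = (-32397 - 1080/(1/(-3)) - 9/(1/(-3))²)*51 - 82 = (-32397 - 1080/(-⅓) - 9/(-⅓)²)*51 - 82 = (-32397 - 1080*(-3) - 9*9)*51 - 82 = (-32397 + 3240 - 81)*51 - 82 = -29238*51 - 82 = -1491138 - 82 = -1491220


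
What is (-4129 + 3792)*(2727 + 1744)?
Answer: -1506727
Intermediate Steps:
(-4129 + 3792)*(2727 + 1744) = -337*4471 = -1506727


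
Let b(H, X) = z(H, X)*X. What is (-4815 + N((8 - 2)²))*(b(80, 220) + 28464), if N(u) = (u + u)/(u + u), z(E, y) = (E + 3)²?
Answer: -7433027816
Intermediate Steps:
z(E, y) = (3 + E)²
b(H, X) = X*(3 + H)² (b(H, X) = (3 + H)²*X = X*(3 + H)²)
N(u) = 1 (N(u) = (2*u)/((2*u)) = (2*u)*(1/(2*u)) = 1)
(-4815 + N((8 - 2)²))*(b(80, 220) + 28464) = (-4815 + 1)*(220*(3 + 80)² + 28464) = -4814*(220*83² + 28464) = -4814*(220*6889 + 28464) = -4814*(1515580 + 28464) = -4814*1544044 = -7433027816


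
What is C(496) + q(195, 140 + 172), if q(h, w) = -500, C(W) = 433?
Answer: -67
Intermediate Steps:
C(496) + q(195, 140 + 172) = 433 - 500 = -67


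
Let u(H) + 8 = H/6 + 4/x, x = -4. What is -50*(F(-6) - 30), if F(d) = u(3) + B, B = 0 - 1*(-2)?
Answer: 1825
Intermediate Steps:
B = 2 (B = 0 + 2 = 2)
u(H) = -9 + H/6 (u(H) = -8 + (H/6 + 4/(-4)) = -8 + (H*(1/6) + 4*(-1/4)) = -8 + (H/6 - 1) = -8 + (-1 + H/6) = -9 + H/6)
F(d) = -13/2 (F(d) = (-9 + (1/6)*3) + 2 = (-9 + 1/2) + 2 = -17/2 + 2 = -13/2)
-50*(F(-6) - 30) = -50*(-13/2 - 30) = -50*(-73/2) = 1825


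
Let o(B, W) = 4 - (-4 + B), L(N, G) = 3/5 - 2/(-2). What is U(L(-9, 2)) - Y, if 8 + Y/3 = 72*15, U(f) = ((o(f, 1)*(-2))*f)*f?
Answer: -406096/125 ≈ -3248.8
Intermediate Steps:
L(N, G) = 8/5 (L(N, G) = 3*(1/5) - 2*(-1/2) = 3/5 + 1 = 8/5)
o(B, W) = 8 - B (o(B, W) = 4 + (4 - B) = 8 - B)
U(f) = f**2*(-16 + 2*f) (U(f) = (((8 - f)*(-2))*f)*f = ((-16 + 2*f)*f)*f = (f*(-16 + 2*f))*f = f**2*(-16 + 2*f))
Y = 3216 (Y = -24 + 3*(72*15) = -24 + 3*1080 = -24 + 3240 = 3216)
U(L(-9, 2)) - Y = 2*(8/5)**2*(-8 + 8/5) - 1*3216 = 2*(64/25)*(-32/5) - 3216 = -4096/125 - 3216 = -406096/125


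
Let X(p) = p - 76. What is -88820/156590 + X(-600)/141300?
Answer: -316403021/553154175 ≈ -0.57200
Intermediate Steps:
X(p) = -76 + p
-88820/156590 + X(-600)/141300 = -88820/156590 + (-76 - 600)/141300 = -88820*1/156590 - 676*1/141300 = -8882/15659 - 169/35325 = -316403021/553154175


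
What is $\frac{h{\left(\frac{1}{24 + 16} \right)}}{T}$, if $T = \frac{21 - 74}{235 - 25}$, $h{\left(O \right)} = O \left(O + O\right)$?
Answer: $- \frac{21}{4240} \approx -0.0049528$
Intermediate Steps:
$h{\left(O \right)} = 2 O^{2}$ ($h{\left(O \right)} = O 2 O = 2 O^{2}$)
$T = - \frac{53}{210} \approx -0.25238$
$\frac{h{\left(\frac{1}{24 + 16} \right)}}{T} = \frac{2 \left(\frac{1}{24 + 16}\right)^{2}}{- \frac{53}{210}} = 2 \left(\frac{1}{40}\right)^{2} \left(- \frac{210}{53}\right) = \frac{2}{1600} \left(- \frac{210}{53}\right) = 2 \cdot \frac{1}{1600} \left(- \frac{210}{53}\right) = \frac{1}{800} \left(- \frac{210}{53}\right) = - \frac{21}{4240}$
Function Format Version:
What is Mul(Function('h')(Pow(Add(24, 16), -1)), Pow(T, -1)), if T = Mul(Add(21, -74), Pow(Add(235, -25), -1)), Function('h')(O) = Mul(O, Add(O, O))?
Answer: Rational(-21, 4240) ≈ -0.0049528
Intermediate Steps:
Function('h')(O) = Mul(2, Pow(O, 2)) (Function('h')(O) = Mul(O, Mul(2, O)) = Mul(2, Pow(O, 2)))
T = Rational(-53, 210) (T = Mul(-53, Pow(210, -1)) = Mul(-53, Rational(1, 210)) = Rational(-53, 210) ≈ -0.25238)
Mul(Function('h')(Pow(Add(24, 16), -1)), Pow(T, -1)) = Mul(Mul(2, Pow(Pow(Add(24, 16), -1), 2)), Pow(Rational(-53, 210), -1)) = Mul(Mul(2, Pow(Pow(40, -1), 2)), Rational(-210, 53)) = Mul(Mul(2, Pow(Rational(1, 40), 2)), Rational(-210, 53)) = Mul(Mul(2, Rational(1, 1600)), Rational(-210, 53)) = Mul(Rational(1, 800), Rational(-210, 53)) = Rational(-21, 4240)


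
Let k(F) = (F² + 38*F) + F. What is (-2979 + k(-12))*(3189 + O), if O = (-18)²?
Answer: -11603439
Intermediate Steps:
O = 324
k(F) = F² + 39*F
(-2979 + k(-12))*(3189 + O) = (-2979 - 12*(39 - 12))*(3189 + 324) = (-2979 - 12*27)*3513 = (-2979 - 324)*3513 = -3303*3513 = -11603439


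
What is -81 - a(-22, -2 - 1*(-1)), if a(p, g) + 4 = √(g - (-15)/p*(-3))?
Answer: -77 - √506/22 ≈ -78.022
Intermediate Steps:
a(p, g) = -4 + √(g - 45/p) (a(p, g) = -4 + √(g - (-15)/p*(-3)) = -4 + √(g + (15/p)*(-3)) = -4 + √(g - 45/p))
-81 - a(-22, -2 - 1*(-1)) = -81 - (-4 + √((-2 - 1*(-1)) - 45/(-22))) = -81 - (-4 + √((-2 + 1) - 45*(-1/22))) = -81 - (-4 + √(-1 + 45/22)) = -81 - (-4 + √(23/22)) = -81 - (-4 + √506/22) = -81 + (4 - √506/22) = -77 - √506/22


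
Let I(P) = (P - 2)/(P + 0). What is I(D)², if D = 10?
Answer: 16/25 ≈ 0.64000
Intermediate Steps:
I(P) = (-2 + P)/P
I(D)² = ((-2 + 10)/10)² = ((⅒)*8)² = (⅘)² = 16/25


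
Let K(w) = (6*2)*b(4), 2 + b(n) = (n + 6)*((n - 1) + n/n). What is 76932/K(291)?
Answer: 6411/38 ≈ 168.71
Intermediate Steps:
b(n) = -2 + n*(6 + n) (b(n) = -2 + (n + 6)*((n - 1) + n/n) = -2 + (6 + n)*((-1 + n) + 1) = -2 + (6 + n)*n = -2 + n*(6 + n))
K(w) = 456 (K(w) = (6*2)*(-2 + 4² + 6*4) = 12*(-2 + 16 + 24) = 12*38 = 456)
76932/K(291) = 76932/456 = 76932*(1/456) = 6411/38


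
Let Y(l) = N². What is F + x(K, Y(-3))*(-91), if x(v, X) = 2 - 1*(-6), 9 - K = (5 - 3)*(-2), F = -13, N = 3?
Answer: -741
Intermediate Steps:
K = 13 (K = 9 - (5 - 3)*(-2) = 9 - 2*(-2) = 9 - 1*(-4) = 9 + 4 = 13)
Y(l) = 9 (Y(l) = 3² = 9)
x(v, X) = 8 (x(v, X) = 2 + 6 = 8)
F + x(K, Y(-3))*(-91) = -13 + 8*(-91) = -13 - 728 = -741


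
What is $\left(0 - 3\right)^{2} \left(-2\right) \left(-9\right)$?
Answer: $162$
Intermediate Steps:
$\left(0 - 3\right)^{2} \left(-2\right) \left(-9\right) = \left(-3\right)^{2} \left(-2\right) \left(-9\right) = 9 \left(-2\right) \left(-9\right) = \left(-18\right) \left(-9\right) = 162$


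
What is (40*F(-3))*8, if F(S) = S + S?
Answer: -1920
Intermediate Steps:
F(S) = 2*S
(40*F(-3))*8 = (40*(2*(-3)))*8 = (40*(-6))*8 = -240*8 = -1920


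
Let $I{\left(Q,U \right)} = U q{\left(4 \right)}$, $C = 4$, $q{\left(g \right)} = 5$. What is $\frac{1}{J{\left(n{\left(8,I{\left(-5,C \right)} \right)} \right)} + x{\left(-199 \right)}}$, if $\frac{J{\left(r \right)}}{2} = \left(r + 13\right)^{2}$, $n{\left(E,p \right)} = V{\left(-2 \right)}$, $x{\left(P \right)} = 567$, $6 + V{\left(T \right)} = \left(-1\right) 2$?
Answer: $\frac{1}{617} \approx 0.0016207$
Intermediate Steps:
$V{\left(T \right)} = -8$ ($V{\left(T \right)} = -6 - 2 = -8$)
$I{\left(Q,U \right)} = 5 U$ ($I{\left(Q,U \right)} = U 5 = 5 U$)
$n{\left(E,p \right)} = -8$
$J{\left(r \right)} = 2 \left(13 + r\right)^{2}$ ($J{\left(r \right)} = 2 \left(r + 13\right)^{2} = 2 \left(13 + r\right)^{2}$)
$\frac{1}{J{\left(n{\left(8,I{\left(-5,C \right)} \right)} \right)} + x{\left(-199 \right)}} = \frac{1}{2 \left(13 - 8\right)^{2} + 567} = \frac{1}{2 \cdot 5^{2} + 567} = \frac{1}{2 \cdot 25 + 567} = \frac{1}{50 + 567} = \frac{1}{617}$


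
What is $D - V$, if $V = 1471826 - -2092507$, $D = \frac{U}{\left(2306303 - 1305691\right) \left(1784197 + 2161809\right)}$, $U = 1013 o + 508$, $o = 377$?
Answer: $- \frac{14073487110192864367}{3948420955672} \approx -3.5643 \cdot 10^{6}$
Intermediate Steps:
$U = 382409$ ($U = 1013 \cdot 377 + 508 = 381901 + 508 = 382409$)
$D = \frac{382409}{3948420955672}$ ($D = \frac{382409}{\left(2306303 - 1305691\right) \left(1784197 + 2161809\right)} = \frac{382409}{1000612 \cdot 3946006} = \frac{382409}{3948420955672} \approx 9.6851 \cdot 10^{-8}$)
$V = 3564333$ ($V = 1471826 + 2092507 = 3564333$)
$D - V = \frac{382409}{3948420955672} - 3564333 = - \frac{14073487110192864367}{3948420955672}$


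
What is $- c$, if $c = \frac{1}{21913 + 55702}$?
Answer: $- \frac{1}{77615} \approx -1.2884 \cdot 10^{-5}$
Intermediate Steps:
$c = \frac{1}{77615} \approx 1.2884 \cdot 10^{-5}$
$- c = \left(-1\right) \frac{1}{77615} = - \frac{1}{77615}$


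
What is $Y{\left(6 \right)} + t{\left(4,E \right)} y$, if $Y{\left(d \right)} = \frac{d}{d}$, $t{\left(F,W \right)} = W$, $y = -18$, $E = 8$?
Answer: $-143$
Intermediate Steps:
$Y{\left(d \right)} = 1$
$Y{\left(6 \right)} + t{\left(4,E \right)} y = 1 + 8 \left(-18\right) = 1 - 144 = -143$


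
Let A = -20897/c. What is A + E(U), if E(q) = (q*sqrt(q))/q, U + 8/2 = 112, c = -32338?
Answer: 20897/32338 + 6*sqrt(3) ≈ 11.039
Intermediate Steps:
U = 108 (U = -4 + 112 = 108)
E(q) = sqrt(q) (E(q) = q**(3/2)/q = sqrt(q))
A = 20897/32338 (A = -20897/(-32338) = -20897*(-1/32338) = 20897/32338 ≈ 0.64621)
A + E(U) = 20897/32338 + sqrt(108) = 20897/32338 + 6*sqrt(3)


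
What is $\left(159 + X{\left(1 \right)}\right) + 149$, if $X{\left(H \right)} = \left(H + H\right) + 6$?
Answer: $316$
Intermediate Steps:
$X{\left(H \right)} = 6 + 2 H$ ($X{\left(H \right)} = 2 H + 6 = 6 + 2 H$)
$\left(159 + X{\left(1 \right)}\right) + 149 = \left(159 + \left(6 + 2 \cdot 1\right)\right) + 149 = \left(159 + \left(6 + 2\right)\right) + 149 = \left(159 + 8\right) + 149 = 167 + 149 = 316$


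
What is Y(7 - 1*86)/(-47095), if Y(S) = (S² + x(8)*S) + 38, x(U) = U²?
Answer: -1223/47095 ≈ -0.025969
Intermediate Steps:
Y(S) = 38 + S² + 64*S (Y(S) = (S² + 8²*S) + 38 = (S² + 64*S) + 38 = 38 + S² + 64*S)
Y(7 - 1*86)/(-47095) = (38 + (7 - 1*86)² + 64*(7 - 1*86))/(-47095) = (38 + (7 - 86)² + 64*(7 - 86))*(-1/47095) = (38 + (-79)² + 64*(-79))*(-1/47095) = (38 + 6241 - 5056)*(-1/47095) = 1223*(-1/47095) = -1223/47095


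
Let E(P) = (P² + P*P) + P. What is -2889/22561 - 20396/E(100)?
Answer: -129555764/113369025 ≈ -1.1428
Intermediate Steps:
E(P) = P + 2*P² (E(P) = (P² + P²) + P = 2*P² + P = P + 2*P²)
-2889/22561 - 20396/E(100) = -2889/22561 - 20396*1/(100*(1 + 2*100)) = -2889*1/22561 - 20396*1/(100*(1 + 200)) = -2889/22561 - 20396/(100*201) = -2889/22561 - 20396/20100 = -2889/22561 - 20396*1/20100 = -2889/22561 - 5099/5025 = -129555764/113369025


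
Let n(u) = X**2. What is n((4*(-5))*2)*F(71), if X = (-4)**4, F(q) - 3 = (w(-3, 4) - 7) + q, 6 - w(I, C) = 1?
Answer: 4718592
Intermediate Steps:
w(I, C) = 5 (w(I, C) = 6 - 1*1 = 6 - 1 = 5)
F(q) = 1 + q (F(q) = 3 + ((5 - 7) + q) = 3 + (-2 + q) = 1 + q)
X = 256
n(u) = 65536 (n(u) = 256**2 = 65536)
n((4*(-5))*2)*F(71) = 65536*(1 + 71) = 65536*72 = 4718592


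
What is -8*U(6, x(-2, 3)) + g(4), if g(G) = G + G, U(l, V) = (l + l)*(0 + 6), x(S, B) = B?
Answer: -568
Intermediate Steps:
U(l, V) = 12*l (U(l, V) = (2*l)*6 = 12*l)
g(G) = 2*G
-8*U(6, x(-2, 3)) + g(4) = -96*6 + 2*4 = -8*72 + 8 = -576 + 8 = -568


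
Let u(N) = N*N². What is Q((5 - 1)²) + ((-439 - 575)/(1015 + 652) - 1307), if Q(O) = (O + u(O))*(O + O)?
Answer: 217170745/1667 ≈ 1.3028e+5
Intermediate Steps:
u(N) = N³
Q(O) = 2*O*(O + O³) (Q(O) = (O + O³)*(O + O) = (O + O³)*(2*O) = 2*O*(O + O³))
Q((5 - 1)²) + ((-439 - 575)/(1015 + 652) - 1307) = 2*((5 - 1)²)²*(1 + ((5 - 1)²)²) + ((-439 - 575)/(1015 + 652) - 1307) = 2*(4²)²*(1 + (4²)²) + (-1014/1667 - 1307) = 2*16²*(1 + 16²) + (-1014*1/1667 - 1307) = 2*256*(1 + 256) + (-1014/1667 - 1307) = 2*256*257 - 2179783/1667 = 131584 - 2179783/1667 = 217170745/1667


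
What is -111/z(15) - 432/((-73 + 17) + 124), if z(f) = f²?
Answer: -8729/1275 ≈ -6.8463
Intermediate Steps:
-111/z(15) - 432/((-73 + 17) + 124) = -111/(15²) - 432/((-73 + 17) + 124) = -111/225 - 432/(-56 + 124) = -111*1/225 - 432/68 = -37/75 - 432*1/68 = -37/75 - 108/17 = -8729/1275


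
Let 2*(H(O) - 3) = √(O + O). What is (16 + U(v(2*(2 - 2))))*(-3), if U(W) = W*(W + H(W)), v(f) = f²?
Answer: -48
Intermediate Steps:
H(O) = 3 + √2*√O/2 (H(O) = 3 + √(O + O)/2 = 3 + √(2*O)/2 = 3 + (√2*√O)/2 = 3 + √2*√O/2)
U(W) = W*(3 + W + √2*√W/2) (U(W) = W*(W + (3 + √2*√W/2)) = W*(3 + W + √2*√W/2))
(16 + U(v(2*(2 - 2))))*(-3) = (16 + (2*(2 - 2))²*(6 + 2*(2*(2 - 2))² + √2*√((2*(2 - 2))²))/2)*(-3) = (16 + (2*0)²*(6 + 2*(2*0)² + √2*√((2*0)²))/2)*(-3) = (16 + (½)*0²*(6 + 2*0² + √2*√(0²)))*(-3) = (16 + (½)*0*(6 + 2*0 + √2*√0))*(-3) = (16 + (½)*0*(6 + 0 + √2*0))*(-3) = (16 + (½)*0*(6 + 0 + 0))*(-3) = (16 + (½)*0*6)*(-3) = (16 + 0)*(-3) = 16*(-3) = -48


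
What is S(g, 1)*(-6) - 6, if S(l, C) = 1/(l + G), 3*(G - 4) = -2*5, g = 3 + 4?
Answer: -156/23 ≈ -6.7826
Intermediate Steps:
g = 7
G = 2/3 (G = 4 + (-2*5)/3 = 4 + (1/3)*(-10) = 4 - 10/3 = 2/3 ≈ 0.66667)
S(l, C) = 1/(2/3 + l) (S(l, C) = 1/(l + 2/3) = 1/(2/3 + l))
S(g, 1)*(-6) - 6 = (3/(2 + 3*7))*(-6) - 6 = (3/(2 + 21))*(-6) - 6 = (3/23)*(-6) - 6 = -18/23 - 6 = -156/23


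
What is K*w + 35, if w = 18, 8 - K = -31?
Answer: 737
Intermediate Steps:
K = 39 (K = 8 - 1*(-31) = 8 + 31 = 39)
K*w + 35 = 39*18 + 35 = 702 + 35 = 737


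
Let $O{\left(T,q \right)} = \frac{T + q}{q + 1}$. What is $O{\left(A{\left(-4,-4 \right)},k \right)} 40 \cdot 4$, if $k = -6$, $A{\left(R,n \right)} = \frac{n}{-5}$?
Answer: $\frac{832}{5} \approx 166.4$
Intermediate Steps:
$A{\left(R,n \right)} = - \frac{n}{5}$ ($A{\left(R,n \right)} = n \left(- \frac{1}{5}\right) = - \frac{n}{5}$)
$O{\left(T,q \right)} = \frac{T + q}{1 + q}$
$O{\left(A{\left(-4,-4 \right)},k \right)} 40 \cdot 4 = \frac{\left(- \frac{1}{5}\right) \left(-4\right) - 6}{1 - 6} \cdot 40 \cdot 4 = \frac{\frac{4}{5} - 6}{-5} \cdot 40 \cdot 4 = \left(- \frac{1}{5}\right) \left(- \frac{26}{5}\right) 40 \cdot 4 = \frac{26}{25} \cdot 40 \cdot 4 = \frac{208}{5} \cdot 4 = \frac{832}{5}$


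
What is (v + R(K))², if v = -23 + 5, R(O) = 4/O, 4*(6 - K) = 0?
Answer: 2704/9 ≈ 300.44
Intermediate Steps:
K = 6 (K = 6 - ¼*0 = 6 + 0 = 6)
v = -18
(v + R(K))² = (-18 + 4/6)² = (-18 + 4*(⅙))² = (-18 + ⅔)² = (-52/3)² = 2704/9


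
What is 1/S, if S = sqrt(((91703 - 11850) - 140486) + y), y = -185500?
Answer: -I*sqrt(246133)/246133 ≈ -0.0020157*I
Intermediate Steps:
S = I*sqrt(246133) (S = sqrt(((91703 - 11850) - 140486) - 185500) = sqrt((79853 - 140486) - 185500) = sqrt(-60633 - 185500) = sqrt(-246133) = I*sqrt(246133) ≈ 496.12*I)
1/S = 1/(I*sqrt(246133)) = -I*sqrt(246133)/246133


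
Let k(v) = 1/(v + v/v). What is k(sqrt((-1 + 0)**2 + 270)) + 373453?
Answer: 100832309/270 + sqrt(271)/270 ≈ 3.7345e+5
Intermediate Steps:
k(v) = 1/(1 + v) (k(v) = 1/(v + 1) = 1/(1 + v))
k(sqrt((-1 + 0)**2 + 270)) + 373453 = 1/(1 + sqrt((-1 + 0)**2 + 270)) + 373453 = 1/(1 + sqrt((-1)**2 + 270)) + 373453 = 1/(1 + sqrt(1 + 270)) + 373453 = 1/(1 + sqrt(271)) + 373453 = 373453 + 1/(1 + sqrt(271))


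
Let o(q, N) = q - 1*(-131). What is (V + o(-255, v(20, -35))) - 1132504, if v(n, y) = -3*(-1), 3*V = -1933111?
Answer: -5330995/3 ≈ -1.7770e+6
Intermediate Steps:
V = -1933111/3 (V = (⅓)*(-1933111) = -1933111/3 ≈ -6.4437e+5)
v(n, y) = 3
o(q, N) = 131 + q (o(q, N) = q + 131 = 131 + q)
(V + o(-255, v(20, -35))) - 1132504 = (-1933111/3 + (131 - 255)) - 1132504 = (-1933111/3 - 124) - 1132504 = -1933483/3 - 1132504 = -5330995/3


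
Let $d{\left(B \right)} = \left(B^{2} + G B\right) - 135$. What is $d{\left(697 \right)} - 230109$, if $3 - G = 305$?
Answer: $45071$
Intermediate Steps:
$G = -302$ ($G = 3 - 305 = -302$)
$d{\left(B \right)} = -135 + B^{2} - 302 B$ ($d{\left(B \right)} = \left(B^{2} - 302 B\right) - 135 = -135 + B^{2} - 302 B$)
$d{\left(697 \right)} - 230109 = \left(-135 + 697^{2} - 210494\right) - 230109 = \left(-135 + 485809 - 210494\right) - 230109 = 275180 - 230109 = 45071$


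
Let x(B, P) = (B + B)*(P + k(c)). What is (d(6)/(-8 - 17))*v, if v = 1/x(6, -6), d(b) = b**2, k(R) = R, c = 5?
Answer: 3/25 ≈ 0.12000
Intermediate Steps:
x(B, P) = 2*B*(5 + P) (x(B, P) = (B + B)*(P + 5) = (2*B)*(5 + P) = 2*B*(5 + P))
v = -1/12 (v = 1/(2*6*(5 - 6)) = 1/(2*6*(-1)) = 1/(-12) = -1/12 ≈ -0.083333)
(d(6)/(-8 - 17))*v = (6**2/(-8 - 17))*(-1/12) = (36/(-25))*(-1/12) = (36*(-1/25))*(-1/12) = -36/25*(-1/12) = 3/25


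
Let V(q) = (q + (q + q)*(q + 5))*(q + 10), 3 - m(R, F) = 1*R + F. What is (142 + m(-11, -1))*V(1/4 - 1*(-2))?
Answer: 2146347/32 ≈ 67073.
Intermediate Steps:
m(R, F) = 3 - F - R (m(R, F) = 3 - (1*R + F) = 3 - (R + F) = 3 - (F + R) = 3 + (-F - R) = 3 - F - R)
V(q) = (10 + q)*(q + 2*q*(5 + q)) (V(q) = (q + (2*q)*(5 + q))*(10 + q) = (q + 2*q*(5 + q))*(10 + q) = (10 + q)*(q + 2*q*(5 + q)))
(142 + m(-11, -1))*V(1/4 - 1*(-2)) = (142 + (3 - 1*(-1) - 1*(-11)))*((1/4 - 1*(-2))*(110 + 2*(1/4 - 1*(-2))² + 31*(1/4 - 1*(-2)))) = (142 + (3 + 1 + 11))*((¼ + 2)*(110 + 2*(¼ + 2)² + 31*(¼ + 2))) = (142 + 15)*(9*(110 + 2*(9/4)² + 31*(9/4))/4) = 157*(9*(110 + 2*(81/16) + 279/4)/4) = 157*(9*(110 + 81/8 + 279/4)/4) = 157*((9/4)*(1519/8)) = 157*(13671/32) = 2146347/32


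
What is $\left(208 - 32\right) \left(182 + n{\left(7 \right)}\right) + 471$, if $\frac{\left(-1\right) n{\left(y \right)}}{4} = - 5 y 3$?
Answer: $106423$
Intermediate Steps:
$n{\left(y \right)} = 60 y$ ($n{\left(y \right)} = - 4 - 5 y 3 = - 4 \left(- 15 y\right) = 60 y$)
$\left(208 - 32\right) \left(182 + n{\left(7 \right)}\right) + 471 = \left(208 - 32\right) \left(182 + 60 \cdot 7\right) + 471 = 176 \left(182 + 420\right) + 471 = 176 \cdot 602 + 471 = 105952 + 471 = 106423$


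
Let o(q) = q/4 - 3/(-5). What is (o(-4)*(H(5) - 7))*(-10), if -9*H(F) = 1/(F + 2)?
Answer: -1768/63 ≈ -28.063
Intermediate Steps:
H(F) = -1/(9*(2 + F)) (H(F) = -1/(9*(F + 2)) = -1/(9*(2 + F)))
o(q) = 3/5 + q/4 (o(q) = q*(1/4) - 3*(-1/5) = q/4 + 3/5 = 3/5 + q/4)
(o(-4)*(H(5) - 7))*(-10) = ((3/5 + (1/4)*(-4))*(-1/(18 + 9*5) - 7))*(-10) = ((3/5 - 1)*(-1/(18 + 45) - 7))*(-10) = -2*(-1/63 - 7)/5*(-10) = -2/5*(-442/63)*(-10) = (884/315)*(-10) = -1768/63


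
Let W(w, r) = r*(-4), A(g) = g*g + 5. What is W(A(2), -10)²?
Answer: 1600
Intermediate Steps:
A(g) = 5 + g² (A(g) = g² + 5 = 5 + g²)
W(w, r) = -4*r
W(A(2), -10)² = (-4*(-10))² = 40² = 1600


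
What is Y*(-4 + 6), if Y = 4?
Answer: 8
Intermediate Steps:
Y*(-4 + 6) = 4*(-4 + 6) = 4*2 = 8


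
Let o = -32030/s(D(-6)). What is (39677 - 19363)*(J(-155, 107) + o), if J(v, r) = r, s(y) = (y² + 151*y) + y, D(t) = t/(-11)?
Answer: -14211440789/2517 ≈ -5.6462e+6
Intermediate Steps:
D(t) = -t/11 (D(t) = t*(-1/11) = -t/11)
s(y) = y² + 152*y
o = -1937815/5034 (o = -32030*11/(6*(152 - 1/11*(-6))) = -32030*11/(6*(152 + 6/11)) = -32030/((6/11)*(1678/11)) = -32030/10068/121 = -32030*121/10068 = -1937815/5034 ≈ -384.95)
(39677 - 19363)*(J(-155, 107) + o) = (39677 - 19363)*(107 - 1937815/5034) = 20314*(-1399177/5034) = -14211440789/2517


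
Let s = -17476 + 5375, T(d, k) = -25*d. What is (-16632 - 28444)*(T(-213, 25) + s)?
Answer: 305434976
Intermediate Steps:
s = -12101
(-16632 - 28444)*(T(-213, 25) + s) = (-16632 - 28444)*(-25*(-213) - 12101) = -45076*(5325 - 12101) = -45076*(-6776) = 305434976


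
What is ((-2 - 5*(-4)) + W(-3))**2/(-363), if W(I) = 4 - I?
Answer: -625/363 ≈ -1.7218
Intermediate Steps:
((-2 - 5*(-4)) + W(-3))**2/(-363) = ((-2 - 5*(-4)) + (4 - 1*(-3)))**2/(-363) = ((-2 + 20) + (4 + 3))**2*(-1/363) = (18 + 7)**2*(-1/363) = 25**2*(-1/363) = 625*(-1/363) = -625/363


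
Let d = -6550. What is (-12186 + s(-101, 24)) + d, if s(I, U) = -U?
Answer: -18760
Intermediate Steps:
(-12186 + s(-101, 24)) + d = (-12186 - 1*24) - 6550 = (-12186 - 24) - 6550 = -12210 - 6550 = -18760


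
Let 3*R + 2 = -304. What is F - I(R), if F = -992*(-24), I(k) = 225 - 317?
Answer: 23900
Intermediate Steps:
R = -102 (R = -2/3 + (1/3)*(-304) = -2/3 - 304/3 = -102)
I(k) = -92
F = 23808
F - I(R) = 23808 - 1*(-92) = 23808 + 92 = 23900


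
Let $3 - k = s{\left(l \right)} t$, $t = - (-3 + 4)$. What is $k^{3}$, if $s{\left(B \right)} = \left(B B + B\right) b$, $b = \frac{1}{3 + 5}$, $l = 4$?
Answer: $\frac{1331}{8} \approx 166.38$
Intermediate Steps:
$b = \frac{1}{8} \approx 0.125$
$t = -1$ ($t = \left(-1\right) 1 = -1$)
$s{\left(B \right)} = \frac{B}{8} + \frac{B^{2}}{8}$ ($s{\left(B \right)} = \left(B B + B\right) \frac{1}{8} = \left(B^{2} + B\right) \frac{1}{8} = \left(B + B^{2}\right) \frac{1}{8} = \frac{B}{8} + \frac{B^{2}}{8}$)
$k = \frac{11}{2}$ ($k = 3 - \frac{1}{8} \cdot 4 \left(1 + 4\right) \left(-1\right) = 3 - \frac{1}{8} \cdot 4 \cdot 5 \left(-1\right) = 3 - \frac{5}{2} \left(-1\right) = 3 - - \frac{5}{2} = 3 + \frac{5}{2} = \frac{11}{2} \approx 5.5$)
$k^{3} = \left(\frac{11}{2}\right)^{3} = \frac{1331}{8}$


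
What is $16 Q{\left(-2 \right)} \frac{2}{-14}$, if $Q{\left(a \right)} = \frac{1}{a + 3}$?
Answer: $- \frac{16}{7} \approx -2.2857$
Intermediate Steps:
$Q{\left(a \right)} = \frac{1}{3 + a}$
$16 Q{\left(-2 \right)} \frac{2}{-14} = \frac{16}{3 - 2} \frac{2}{-14} = \frac{16}{1} \cdot 2 \left(- \frac{1}{14}\right) = 16 \cdot 1 \left(- \frac{1}{7}\right) = 16 \left(- \frac{1}{7}\right) = - \frac{16}{7}$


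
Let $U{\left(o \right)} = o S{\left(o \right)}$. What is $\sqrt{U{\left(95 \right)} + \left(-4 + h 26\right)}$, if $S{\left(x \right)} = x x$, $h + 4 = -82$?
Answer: $3 \sqrt{95015} \approx 924.74$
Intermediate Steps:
$h = -86$ ($h = -4 - 82 = -86$)
$S{\left(x \right)} = x^{2}$
$U{\left(o \right)} = o^{3}$ ($U{\left(o \right)} = o o^{2} = o^{3}$)
$\sqrt{U{\left(95 \right)} + \left(-4 + h 26\right)} = \sqrt{95^{3} - 2240} = \sqrt{857375 - 2240} = \sqrt{855135} = 3 \sqrt{95015}$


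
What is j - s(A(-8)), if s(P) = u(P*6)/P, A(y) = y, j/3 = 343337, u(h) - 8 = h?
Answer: 1030006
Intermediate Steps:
u(h) = 8 + h
j = 1030011 (j = 3*343337 = 1030011)
s(P) = (8 + 6*P)/P (s(P) = (8 + P*6)/P = (8 + 6*P)/P)
j - s(A(-8)) = 1030011 - (6 + 8/(-8)) = 1030011 - (6 + 8*(-1/8)) = 1030011 - (6 - 1) = 1030011 - 1*5 = 1030011 - 5 = 1030006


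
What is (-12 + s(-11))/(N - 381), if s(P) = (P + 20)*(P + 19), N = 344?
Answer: -60/37 ≈ -1.6216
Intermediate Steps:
s(P) = (19 + P)*(20 + P) (s(P) = (20 + P)*(19 + P) = (19 + P)*(20 + P))
(-12 + s(-11))/(N - 381) = (-12 + (380 + (-11)**2 + 39*(-11)))/(344 - 381) = (-12 + (380 + 121 - 429))/(-37) = (-12 + 72)*(-1/37) = 60*(-1/37) = -60/37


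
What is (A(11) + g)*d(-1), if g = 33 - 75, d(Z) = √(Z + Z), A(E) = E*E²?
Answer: 1289*I*√2 ≈ 1822.9*I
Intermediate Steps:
A(E) = E³
d(Z) = √2*√Z (d(Z) = √(2*Z) = √2*√Z)
g = -42
(A(11) + g)*d(-1) = (11³ - 42)*(√2*√(-1)) = (1331 - 42)*(√2*I) = 1289*(I*√2) = 1289*I*√2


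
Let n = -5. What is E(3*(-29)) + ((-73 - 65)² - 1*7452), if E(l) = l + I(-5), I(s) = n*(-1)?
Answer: 11510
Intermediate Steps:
I(s) = 5 (I(s) = -5*(-1) = 5)
E(l) = 5 + l (E(l) = l + 5 = 5 + l)
E(3*(-29)) + ((-73 - 65)² - 1*7452) = (5 + 3*(-29)) + ((-73 - 65)² - 1*7452) = (5 - 87) + ((-138)² - 7452) = -82 + (19044 - 7452) = -82 + 11592 = 11510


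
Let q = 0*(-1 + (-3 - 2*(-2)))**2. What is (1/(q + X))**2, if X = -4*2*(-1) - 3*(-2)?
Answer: 1/196 ≈ 0.0051020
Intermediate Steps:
X = 14 (X = -8*(-1) + 6 = 8 + 6 = 14)
q = 0 (q = 0*(-1 + (-3 + 4))**2 = 0*(-1 + 1)**2 = 0*0**2 = 0*0 = 0)
(1/(q + X))**2 = (1/(0 + 14))**2 = (1/14)**2 = 1/196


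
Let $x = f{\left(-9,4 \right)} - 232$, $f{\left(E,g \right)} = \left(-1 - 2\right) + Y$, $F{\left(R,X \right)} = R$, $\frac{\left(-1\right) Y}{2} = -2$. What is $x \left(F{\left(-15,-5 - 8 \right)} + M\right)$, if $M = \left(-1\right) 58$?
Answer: $16863$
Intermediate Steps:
$Y = 4$ ($Y = \left(-2\right) \left(-2\right) = 4$)
$M = -58$
$f{\left(E,g \right)} = 1$ ($f{\left(E,g \right)} = \left(-1 - 2\right) + 4 = -3 + 4 = 1$)
$x = -231$ ($x = 1 - 232 = -231$)
$x \left(F{\left(-15,-5 - 8 \right)} + M\right) = - 231 \left(-15 - 58\right) = \left(-231\right) \left(-73\right) = 16863$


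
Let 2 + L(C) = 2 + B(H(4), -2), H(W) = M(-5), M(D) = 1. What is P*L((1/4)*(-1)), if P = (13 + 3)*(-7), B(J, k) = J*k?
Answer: 224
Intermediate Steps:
H(W) = 1
L(C) = -2 (L(C) = -2 + (2 + 1*(-2)) = -2 + (2 - 2) = -2 + 0 = -2)
P = -112 (P = 16*(-7) = -112)
P*L((1/4)*(-1)) = -112*(-2) = 224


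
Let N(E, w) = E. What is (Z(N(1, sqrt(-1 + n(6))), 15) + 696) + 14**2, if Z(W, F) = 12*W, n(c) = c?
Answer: 904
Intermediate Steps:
(Z(N(1, sqrt(-1 + n(6))), 15) + 696) + 14**2 = (12*1 + 696) + 14**2 = (12 + 696) + 196 = 708 + 196 = 904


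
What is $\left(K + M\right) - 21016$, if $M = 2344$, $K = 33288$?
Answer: $14616$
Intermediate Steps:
$\left(K + M\right) - 21016 = \left(33288 + 2344\right) - 21016 = 35632 - 21016 = 14616$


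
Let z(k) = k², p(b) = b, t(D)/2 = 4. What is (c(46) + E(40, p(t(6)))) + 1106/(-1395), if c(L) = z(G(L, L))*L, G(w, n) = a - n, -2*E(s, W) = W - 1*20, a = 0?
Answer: 135790984/1395 ≈ 97341.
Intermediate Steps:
t(D) = 8 (t(D) = 2*4 = 8)
E(s, W) = 10 - W/2 (E(s, W) = -(W - 1*20)/2 = -(W - 20)/2 = -(-20 + W)/2 = 10 - W/2)
G(w, n) = -n (G(w, n) = 0 - n = -n)
c(L) = L³ (c(L) = (-L)²*L = L²*L = L³)
(c(46) + E(40, p(t(6)))) + 1106/(-1395) = (46³ + (10 - ½*8)) + 1106/(-1395) = (97336 + (10 - 4)) + 1106*(-1/1395) = (97336 + 6) - 1106/1395 = 97342 - 1106/1395 = 135790984/1395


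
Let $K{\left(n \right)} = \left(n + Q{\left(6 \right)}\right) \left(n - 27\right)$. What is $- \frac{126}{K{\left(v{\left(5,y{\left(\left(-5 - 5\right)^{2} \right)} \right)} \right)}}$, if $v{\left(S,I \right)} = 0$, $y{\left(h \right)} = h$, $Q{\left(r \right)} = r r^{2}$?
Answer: $\frac{7}{324} \approx 0.021605$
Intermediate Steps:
$Q{\left(r \right)} = r^{3}$
$K{\left(n \right)} = \left(-27 + n\right) \left(216 + n\right)$ ($K{\left(n \right)} = \left(n + 6^{3}\right) \left(n - 27\right) = \left(n + 216\right) \left(-27 + n\right) = \left(216 + n\right) \left(-27 + n\right) = \left(-27 + n\right) \left(216 + n\right)$)
$- \frac{126}{K{\left(v{\left(5,y{\left(\left(-5 - 5\right)^{2} \right)} \right)} \right)}} = - \frac{126}{-5832 + 0^{2} + 189 \cdot 0} = - \frac{126}{-5832 + 0 + 0} = - \frac{126}{-5832} = \left(-126\right) \left(- \frac{1}{5832}\right) = \frac{7}{324}$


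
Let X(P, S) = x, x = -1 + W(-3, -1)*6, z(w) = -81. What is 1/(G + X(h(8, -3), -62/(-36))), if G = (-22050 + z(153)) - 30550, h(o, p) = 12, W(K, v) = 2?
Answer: -1/52670 ≈ -1.8986e-5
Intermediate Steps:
x = 11 (x = -1 + 2*6 = -1 + 12 = 11)
X(P, S) = 11
G = -52681 (G = (-22050 - 81) - 30550 = -22131 - 30550 = -52681)
1/(G + X(h(8, -3), -62/(-36))) = 1/(-52681 + 11) = 1/(-52670) = -1/52670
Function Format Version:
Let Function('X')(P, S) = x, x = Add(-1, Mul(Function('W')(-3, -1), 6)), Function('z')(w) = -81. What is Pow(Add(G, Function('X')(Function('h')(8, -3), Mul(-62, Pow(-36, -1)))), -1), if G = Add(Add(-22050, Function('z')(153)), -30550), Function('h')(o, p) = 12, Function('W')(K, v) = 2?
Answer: Rational(-1, 52670) ≈ -1.8986e-5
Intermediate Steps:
x = 11 (x = Add(-1, Mul(2, 6)) = Add(-1, 12) = 11)
Function('X')(P, S) = 11
G = -52681 (G = Add(Add(-22050, -81), -30550) = Add(-22131, -30550) = -52681)
Pow(Add(G, Function('X')(Function('h')(8, -3), Mul(-62, Pow(-36, -1)))), -1) = Pow(Add(-52681, 11), -1) = Pow(-52670, -1) = Rational(-1, 52670)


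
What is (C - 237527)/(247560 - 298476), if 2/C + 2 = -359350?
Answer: 42677901253/9148383216 ≈ 4.6651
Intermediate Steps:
C = -1/179676 (C = 2/(-2 - 359350) = 2/(-359352) = 2*(-1/359352) = -1/179676 ≈ -5.5656e-6)
(C - 237527)/(247560 - 298476) = (-1/179676 - 237527)/(247560 - 298476) = -42677901253/179676/(-50916) = -42677901253/179676*(-1/50916) = 42677901253/9148383216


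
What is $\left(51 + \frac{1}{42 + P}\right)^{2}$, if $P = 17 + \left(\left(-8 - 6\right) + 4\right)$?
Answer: $\frac{6250000}{2401} \approx 2603.1$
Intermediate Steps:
$P = 7$ ($P = 17 + \left(-14 + 4\right) = 17 - 10 = 7$)
$\left(51 + \frac{1}{42 + P}\right)^{2} = \left(51 + \frac{1}{42 + 7}\right)^{2} = \left(51 + \frac{1}{49}\right)^{2} = \left(\frac{2500}{49}\right)^{2} = \frac{6250000}{2401}$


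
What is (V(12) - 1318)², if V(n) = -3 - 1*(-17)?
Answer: 1700416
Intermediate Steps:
V(n) = 14 (V(n) = -3 + 17 = 14)
(V(12) - 1318)² = (14 - 1318)² = (-1304)² = 1700416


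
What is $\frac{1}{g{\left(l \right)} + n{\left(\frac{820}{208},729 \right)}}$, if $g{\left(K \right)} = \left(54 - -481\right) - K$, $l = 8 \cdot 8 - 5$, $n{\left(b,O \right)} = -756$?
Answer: $- \frac{1}{280} \approx -0.0035714$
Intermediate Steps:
$l = 59$ ($l = 64 - 5 = 59$)
$g{\left(K \right)} = 535 - K$ ($g{\left(K \right)} = \left(54 + 481\right) - K = 535 - K$)
$\frac{1}{g{\left(l \right)} + n{\left(\frac{820}{208},729 \right)}} = \frac{1}{\left(535 - 59\right) - 756} = \frac{1}{476 - 756} = \frac{1}{-280} = - \frac{1}{280}$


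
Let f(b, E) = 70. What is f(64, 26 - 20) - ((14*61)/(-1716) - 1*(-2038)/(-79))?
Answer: 6527077/67782 ≈ 96.295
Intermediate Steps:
f(64, 26 - 20) - ((14*61)/(-1716) - 1*(-2038)/(-79)) = 70 - ((14*61)/(-1716) - 1*(-2038)/(-79)) = 70 - (854*(-1/1716) + 2038*(-1/79)) = 70 - (-427/858 - 2038/79) = 70 - 1*(-1782337/67782) = 70 + 1782337/67782 = 6527077/67782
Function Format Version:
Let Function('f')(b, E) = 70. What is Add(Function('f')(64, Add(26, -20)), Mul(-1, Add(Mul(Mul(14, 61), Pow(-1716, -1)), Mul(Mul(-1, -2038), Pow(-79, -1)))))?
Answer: Rational(6527077, 67782) ≈ 96.295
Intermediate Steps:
Add(Function('f')(64, Add(26, -20)), Mul(-1, Add(Mul(Mul(14, 61), Pow(-1716, -1)), Mul(Mul(-1, -2038), Pow(-79, -1))))) = Add(70, Mul(-1, Add(Mul(Mul(14, 61), Pow(-1716, -1)), Mul(Mul(-1, -2038), Pow(-79, -1))))) = Add(70, Mul(-1, Add(Mul(854, Rational(-1, 1716)), Mul(2038, Rational(-1, 79))))) = Add(70, Mul(-1, Add(Rational(-427, 858), Rational(-2038, 79)))) = Add(70, Mul(-1, Rational(-1782337, 67782))) = Add(70, Rational(1782337, 67782)) = Rational(6527077, 67782)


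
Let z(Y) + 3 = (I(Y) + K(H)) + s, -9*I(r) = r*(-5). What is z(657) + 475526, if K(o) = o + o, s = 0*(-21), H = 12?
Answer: 475912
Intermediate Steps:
s = 0
I(r) = 5*r/9 (I(r) = -r*(-5)/9 = -(-5)*r/9 = 5*r/9)
K(o) = 2*o
z(Y) = 21 + 5*Y/9 (z(Y) = -3 + ((5*Y/9 + 2*12) + 0) = -3 + ((5*Y/9 + 24) + 0) = -3 + ((24 + 5*Y/9) + 0) = -3 + (24 + 5*Y/9) = 21 + 5*Y/9)
z(657) + 475526 = (21 + (5/9)*657) + 475526 = (21 + 365) + 475526 = 386 + 475526 = 475912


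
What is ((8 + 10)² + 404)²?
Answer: 529984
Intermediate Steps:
((8 + 10)² + 404)² = (18² + 404)² = (324 + 404)² = 728² = 529984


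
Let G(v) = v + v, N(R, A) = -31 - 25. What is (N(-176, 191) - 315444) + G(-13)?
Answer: -315526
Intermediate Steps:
N(R, A) = -56
G(v) = 2*v
(N(-176, 191) - 315444) + G(-13) = (-56 - 315444) + 2*(-13) = -315500 - 26 = -315526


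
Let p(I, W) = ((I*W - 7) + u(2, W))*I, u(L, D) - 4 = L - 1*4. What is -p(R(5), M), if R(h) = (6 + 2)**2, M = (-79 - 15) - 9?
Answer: 422208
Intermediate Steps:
M = -103 (M = -94 - 9 = -103)
R(h) = 64 (R(h) = 8**2 = 64)
u(L, D) = L (u(L, D) = 4 + (L - 1*4) = 4 + (L - 4) = 4 + (-4 + L) = L)
p(I, W) = I*(-5 + I*W) (p(I, W) = ((I*W - 7) + 2)*I = ((-7 + I*W) + 2)*I = (-5 + I*W)*I = I*(-5 + I*W))
-p(R(5), M) = -64*(-5 + 64*(-103)) = -64*(-5 - 6592) = -64*(-6597) = -1*(-422208) = 422208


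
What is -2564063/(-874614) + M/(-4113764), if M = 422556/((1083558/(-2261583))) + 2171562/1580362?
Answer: 213266368663376301659/67788807276384034932 ≈ 3.1460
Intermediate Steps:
M = -17979326513800095/20385879619 (M = 422556/((1083558*(-1/2261583))) + 2171562*(1/1580362) = 422556/(-361186/753861) + 1085781/790181 = 422556*(-753861/361186) + 1085781/790181 = -159274244358/180593 + 1085781/790181 = -17979326513800095/20385879619 ≈ -8.8195e+5)
-2564063/(-874614) + M/(-4113764) = -2564063/(-874614) - 17979326513800095/20385879619/(-4113764) = -2564063*(-1/874614) - 17979326513800095/20385879619*(-1/4113764) = 2564063/874614 + 33233505570795/155014228622876 = 213266368663376301659/67788807276384034932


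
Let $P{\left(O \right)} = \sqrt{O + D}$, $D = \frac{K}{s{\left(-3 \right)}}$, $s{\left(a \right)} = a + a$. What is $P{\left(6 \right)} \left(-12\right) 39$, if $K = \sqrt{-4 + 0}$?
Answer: $- 156 \sqrt{54 - 3 i} \approx -1146.8 + 31.831 i$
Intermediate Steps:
$K = 2 i$ ($K = \sqrt{-4} = 2 i \approx 2.0 i$)
$s{\left(a \right)} = 2 a$
$D = - \frac{i}{3}$ ($D = \frac{2 i}{2 \left(-3\right)} = \frac{2 i}{-6} = 2 i \left(- \frac{1}{6}\right) = - \frac{i}{3} \approx - 0.33333 i$)
$P{\left(O \right)} = \sqrt{O - \frac{i}{3}}$
$P{\left(6 \right)} \left(-12\right) 39 = \frac{\sqrt{- 3 i + 9 \cdot 6}}{3} \left(-12\right) 39 = \frac{\sqrt{- 3 i + 54}}{3} \left(-12\right) 39 = \frac{\sqrt{54 - 3 i}}{3} \left(-12\right) 39 = - 4 \sqrt{54 - 3 i} 39 = - 156 \sqrt{54 - 3 i}$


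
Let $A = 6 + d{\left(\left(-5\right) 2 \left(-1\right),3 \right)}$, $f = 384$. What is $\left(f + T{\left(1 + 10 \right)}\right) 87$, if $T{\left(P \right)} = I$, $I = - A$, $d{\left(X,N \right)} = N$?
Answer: $32625$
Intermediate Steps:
$A = 9$ ($A = 6 + 3 = 9$)
$I = -9$ ($I = \left(-1\right) 9 = -9$)
$T{\left(P \right)} = -9$
$\left(f + T{\left(1 + 10 \right)}\right) 87 = \left(384 - 9\right) 87 = 375 \cdot 87 = 32625$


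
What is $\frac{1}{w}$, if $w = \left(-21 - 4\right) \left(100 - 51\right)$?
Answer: $- \frac{1}{1225} \approx -0.00081633$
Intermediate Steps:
$w = -1225$ ($w = \left(-21 - 4\right) 49 = \left(-25\right) 49 = -1225$)
$\frac{1}{w} = \frac{1}{-1225} = - \frac{1}{1225}$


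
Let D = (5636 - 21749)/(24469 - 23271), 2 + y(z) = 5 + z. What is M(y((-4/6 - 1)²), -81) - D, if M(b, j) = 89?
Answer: 122735/1198 ≈ 102.45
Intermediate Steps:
y(z) = 3 + z (y(z) = -2 + (5 + z) = 3 + z)
D = -16113/1198 ≈ -13.450
M(y((-4/6 - 1)²), -81) - D = 89 - 1*(-16113/1198) = 89 + 16113/1198 = 122735/1198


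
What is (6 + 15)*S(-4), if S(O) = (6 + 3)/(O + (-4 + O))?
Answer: -63/4 ≈ -15.750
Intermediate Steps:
S(O) = 9/(-4 + 2*O)
(6 + 15)*S(-4) = (6 + 15)*(9/(2*(-2 - 4))) = 21*((9/2)/(-6)) = 21*((9/2)*(-1/6)) = 21*(-3/4) = -63/4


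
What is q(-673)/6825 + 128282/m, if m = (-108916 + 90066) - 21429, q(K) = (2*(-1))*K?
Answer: -821309116/274904175 ≈ -2.9876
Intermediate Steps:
q(K) = -2*K
m = -40279 (m = -18850 - 21429 = -40279)
q(-673)/6825 + 128282/m = -2*(-673)/6825 + 128282/(-40279) = 1346*(1/6825) + 128282*(-1/40279) = 1346/6825 - 128282/40279 = -821309116/274904175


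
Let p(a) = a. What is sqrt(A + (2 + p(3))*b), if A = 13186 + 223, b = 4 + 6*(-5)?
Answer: 7*sqrt(271) ≈ 115.23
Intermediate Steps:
b = -26 (b = 4 - 30 = -26)
A = 13409
sqrt(A + (2 + p(3))*b) = sqrt(13409 + (2 + 3)*(-26)) = sqrt(13409 + 5*(-26)) = sqrt(13409 - 130) = sqrt(13279) = 7*sqrt(271)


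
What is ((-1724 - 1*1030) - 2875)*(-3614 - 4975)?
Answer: 48347481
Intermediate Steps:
((-1724 - 1*1030) - 2875)*(-3614 - 4975) = ((-1724 - 1030) - 2875)*(-8589) = (-2754 - 2875)*(-8589) = -5629*(-8589) = 48347481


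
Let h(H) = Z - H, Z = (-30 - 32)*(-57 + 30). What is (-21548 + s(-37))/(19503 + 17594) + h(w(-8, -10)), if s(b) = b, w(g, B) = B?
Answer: 62449763/37097 ≈ 1683.4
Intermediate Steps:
Z = 1674 (Z = -62*(-27) = 1674)
h(H) = 1674 - H
(-21548 + s(-37))/(19503 + 17594) + h(w(-8, -10)) = (-21548 - 37)/(19503 + 17594) + (1674 - 1*(-10)) = -21585/37097 + (1674 + 10) = -21585*1/37097 + 1684 = -21585/37097 + 1684 = 62449763/37097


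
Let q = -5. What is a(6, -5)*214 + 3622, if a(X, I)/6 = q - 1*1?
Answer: -4082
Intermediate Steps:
a(X, I) = -36 (a(X, I) = 6*(-5 - 1*1) = 6*(-5 - 1) = 6*(-6) = -36)
a(6, -5)*214 + 3622 = -36*214 + 3622 = -7704 + 3622 = -4082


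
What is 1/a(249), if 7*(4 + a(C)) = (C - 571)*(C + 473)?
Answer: -1/33216 ≈ -3.0106e-5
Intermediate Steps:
a(C) = -4 + (-571 + C)*(473 + C)/7 (a(C) = -4 + ((C - 571)*(C + 473))/7 = -4 + ((-571 + C)*(473 + C))/7 = -4 + (-571 + C)*(473 + C)/7)
1/a(249) = 1/(-270111/7 - 14*249 + (1/7)*249**2) = 1/(-270111/7 - 3486 + (1/7)*62001) = 1/(-270111/7 - 3486 + 62001/7) = 1/(-33216) = -1/33216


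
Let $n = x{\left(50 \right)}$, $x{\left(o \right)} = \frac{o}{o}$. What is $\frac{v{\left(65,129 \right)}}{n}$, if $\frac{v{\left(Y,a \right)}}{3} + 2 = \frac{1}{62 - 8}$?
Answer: $- \frac{107}{18} \approx -5.9444$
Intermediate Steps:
$v{\left(Y,a \right)} = - \frac{107}{18}$ ($v{\left(Y,a \right)} = -6 + \frac{3}{62 - 8} = -6 + \frac{3}{54} = -6 + 3 \cdot \frac{1}{54} = -6 + \frac{1}{18} = - \frac{107}{18}$)
$x{\left(o \right)} = 1$
$n = 1$
$\frac{v{\left(65,129 \right)}}{n} = - \frac{107}{18 \cdot 1} = \left(- \frac{107}{18}\right) 1 = - \frac{107}{18}$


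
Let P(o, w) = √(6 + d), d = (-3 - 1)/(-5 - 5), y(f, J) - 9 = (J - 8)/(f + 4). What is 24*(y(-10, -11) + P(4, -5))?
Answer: 292 + 96*√10/5 ≈ 352.72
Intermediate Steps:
y(f, J) = 9 + (-8 + J)/(4 + f) (y(f, J) = 9 + (J - 8)/(f + 4) = 9 + (-8 + J)/(4 + f))
d = ⅖ (d = -4/(-10) = -4*(-⅒) = ⅖ ≈ 0.40000)
P(o, w) = 4*√10/5 (P(o, w) = √(6 + ⅖) = √(32/5) = 4*√10/5)
24*(y(-10, -11) + P(4, -5)) = 24*((28 - 11 + 9*(-10))/(4 - 10) + 4*√10/5) = 24*((28 - 11 - 90)/(-6) + 4*√10/5) = 24*(-⅙*(-73) + 4*√10/5) = 24*(73/6 + 4*√10/5) = 292 + 96*√10/5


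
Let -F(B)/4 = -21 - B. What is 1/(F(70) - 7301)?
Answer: -1/6937 ≈ -0.00014415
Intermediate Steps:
F(B) = 84 + 4*B (F(B) = -4*(-21 - B) = 84 + 4*B)
1/(F(70) - 7301) = 1/((84 + 4*70) - 7301) = 1/((84 + 280) - 7301) = 1/(364 - 7301) = 1/(-6937) = -1/6937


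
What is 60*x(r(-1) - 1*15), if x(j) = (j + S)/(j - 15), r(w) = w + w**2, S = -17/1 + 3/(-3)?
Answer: 66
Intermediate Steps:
S = -18 (S = -17*1 + 3*(-1/3) = -17 - 1 = -18)
x(j) = (-18 + j)/(-15 + j) (x(j) = (j - 18)/(j - 15) = (-18 + j)/(-15 + j))
60*x(r(-1) - 1*15) = 60*((-18 + (-(1 - 1) - 1*15))/(-15 + (-(1 - 1) - 1*15))) = 60*((-18 + (-1*0 - 15))/(-15 + (-1*0 - 15))) = 60*((-18 + (0 - 15))/(-15 + (0 - 15))) = 60*((-18 - 15)/(-15 - 15)) = 60*(-33/(-30)) = 60*(-1/30*(-33)) = 60*(11/10) = 66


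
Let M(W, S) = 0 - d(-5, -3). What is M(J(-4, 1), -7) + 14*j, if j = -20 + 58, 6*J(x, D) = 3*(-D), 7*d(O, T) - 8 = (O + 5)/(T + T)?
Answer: 3716/7 ≈ 530.86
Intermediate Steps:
d(O, T) = 8/7 + (5 + O)/(14*T) (d(O, T) = 8/7 + ((O + 5)/(T + T))/7 = 8/7 + ((5 + O)/((2*T)))/7 = 8/7 + ((5 + O)*(1/(2*T)))/7 = 8/7 + ((5 + O)/(2*T))/7 = 8/7 + (5 + O)/(14*T))
J(x, D) = -D/2 (J(x, D) = (3*(-D))/6 = (-3*D)/6 = -D/2)
M(W, S) = -8/7 (M(W, S) = 0 - (5 - 5 + 16*(-3))/(14*(-3)) = 0 - (-1)*(5 - 5 - 48)/(14*3) = 0 - (-1)*(-48)/(14*3) = 0 - 1*8/7 = 0 - 8/7 = -8/7)
j = 38
M(J(-4, 1), -7) + 14*j = -8/7 + 14*38 = -8/7 + 532 = 3716/7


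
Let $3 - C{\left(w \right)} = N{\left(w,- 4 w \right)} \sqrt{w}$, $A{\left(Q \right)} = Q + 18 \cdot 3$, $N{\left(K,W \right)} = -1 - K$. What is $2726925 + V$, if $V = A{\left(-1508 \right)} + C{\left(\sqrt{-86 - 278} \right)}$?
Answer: $2725474 + \sqrt[4]{91} \left(1 + i\right) \left(1 + 2 i \sqrt{91}\right) \approx 2.7254 \cdot 10^{6} + 62.015 i$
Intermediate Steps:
$A{\left(Q \right)} = 54 + Q$ ($A{\left(Q \right)} = Q + 54 = 54 + Q$)
$C{\left(w \right)} = 3 - \sqrt{w} \left(-1 - w\right)$ ($C{\left(w \right)} = 3 - \left(-1 - w\right) \sqrt{w} = 3 - \sqrt{w} \left(-1 - w\right)$)
$V = -1451 + \sqrt{2} \sqrt[4]{91} \sqrt{i} \left(1 + 2 i \sqrt{91}\right)$ ($V = \left(54 - 1508\right) + \left(3 + \sqrt{\sqrt{-86 - 278}} \left(1 + \sqrt{-86 - 278}\right)\right) = -1454 + \left(3 + \sqrt{\sqrt{-364}} \left(1 + \sqrt{-364}\right)\right) = -1454 + \left(3 + \sqrt{2 i \sqrt{91}} \left(1 + 2 i \sqrt{91}\right)\right) = -1454 + \left(3 + \sqrt{2} \sqrt[4]{91} \sqrt{i} \left(1 + 2 i \sqrt{91}\right)\right) = -1451 + \sqrt{2} \sqrt[4]{91} \sqrt{i} \left(1 + 2 i \sqrt{91}\right) \approx -1506.8 + 62.015 i$)
$2726925 + V = 2726925 - \left(1451 - \sqrt[4]{91} \left(1 + i\right) \left(1 + 2 i \sqrt{91}\right)\right) = 2725474 + \sqrt[4]{91} \left(1 + i\right) \left(1 + 2 i \sqrt{91}\right)$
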